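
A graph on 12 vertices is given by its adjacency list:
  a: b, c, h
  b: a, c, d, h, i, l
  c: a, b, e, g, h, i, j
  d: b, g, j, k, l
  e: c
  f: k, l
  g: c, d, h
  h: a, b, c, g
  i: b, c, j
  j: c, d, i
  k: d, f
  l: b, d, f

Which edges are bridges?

c-e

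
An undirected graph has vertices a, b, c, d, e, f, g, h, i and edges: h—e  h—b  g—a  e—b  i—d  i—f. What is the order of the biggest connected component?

3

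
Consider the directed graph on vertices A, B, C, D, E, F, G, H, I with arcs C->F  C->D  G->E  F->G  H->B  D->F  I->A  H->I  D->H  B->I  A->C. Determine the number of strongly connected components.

{A, B, C, D, H, I} are all mutually reachable — one SCC of size 6.
{G} is an SCC by itself.
{E} is an SCC by itself.
{F} is an SCC by itself.
That gives 4 strongly connected components.

4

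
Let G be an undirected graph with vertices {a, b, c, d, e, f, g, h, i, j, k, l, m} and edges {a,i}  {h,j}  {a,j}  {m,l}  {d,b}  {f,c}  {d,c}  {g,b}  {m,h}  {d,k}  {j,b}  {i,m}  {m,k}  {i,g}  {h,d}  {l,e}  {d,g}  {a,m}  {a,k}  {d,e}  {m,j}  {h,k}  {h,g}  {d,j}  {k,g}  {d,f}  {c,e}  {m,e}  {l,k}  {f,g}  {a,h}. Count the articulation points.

0

Removing f, for instance, still leaves 1 component. No single vertex removal increases the component count — the graph has no articulation points.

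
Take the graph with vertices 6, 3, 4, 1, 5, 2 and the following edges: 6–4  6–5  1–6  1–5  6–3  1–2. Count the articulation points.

2

Removing 1 increases the component count from 1 to 2, so 1 is a cut vertex.
Removing 6 increases the component count from 1 to 3, so 6 is a cut vertex.
By contrast removing 4 leaves 1 component; it is not a cut vertex. No other vertex is a cut vertex either.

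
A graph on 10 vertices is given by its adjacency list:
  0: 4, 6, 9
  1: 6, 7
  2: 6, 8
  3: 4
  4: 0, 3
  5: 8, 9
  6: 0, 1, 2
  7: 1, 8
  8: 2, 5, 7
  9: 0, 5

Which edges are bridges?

The edges on the cycle 6-1-7-8-2-6 are not bridges since each lies on that cycle.
But removing 3-4 disconnects 3 from 4; removing 4-0 disconnects 4 from 0 — these are bridges.

0-4, 3-4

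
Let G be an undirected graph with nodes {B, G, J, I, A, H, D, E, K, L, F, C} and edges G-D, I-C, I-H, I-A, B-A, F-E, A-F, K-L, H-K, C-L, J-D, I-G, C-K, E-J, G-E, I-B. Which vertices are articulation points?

Removing I increases the component count from 1 to 2, so I is a cut vertex.
By contrast removing B leaves 1 component; it is not a cut vertex. No other vertex is a cut vertex either.

I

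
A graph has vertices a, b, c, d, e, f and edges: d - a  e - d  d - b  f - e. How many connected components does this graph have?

2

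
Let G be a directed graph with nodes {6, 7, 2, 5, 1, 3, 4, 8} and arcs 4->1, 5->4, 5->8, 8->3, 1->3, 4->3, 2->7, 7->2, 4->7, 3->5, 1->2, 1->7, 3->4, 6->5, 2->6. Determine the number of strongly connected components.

{1, 2, 3, 4, 5, 6, 7, 8} are all mutually reachable — one SCC of size 8.
That gives 1 strongly connected component.

1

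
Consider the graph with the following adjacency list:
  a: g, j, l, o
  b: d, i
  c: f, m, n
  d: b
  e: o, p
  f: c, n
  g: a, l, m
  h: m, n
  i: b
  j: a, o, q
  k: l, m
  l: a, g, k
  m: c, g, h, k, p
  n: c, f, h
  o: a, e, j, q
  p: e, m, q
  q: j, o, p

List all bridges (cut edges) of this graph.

The edges on the cycle m-k-l-g-m are not bridges since each lies on that cycle.
But removing i-b disconnects i from b; removing d-b disconnects d from b — these are bridges.

b-d, b-i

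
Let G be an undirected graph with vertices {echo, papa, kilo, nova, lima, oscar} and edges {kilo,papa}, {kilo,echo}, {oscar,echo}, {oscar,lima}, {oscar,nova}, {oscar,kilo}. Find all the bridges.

The edges on the cycle oscar-kilo-echo-oscar are not bridges since each lies on that cycle.
But removing kilo-papa disconnects kilo from papa; removing oscar-nova disconnects oscar from nova; removing oscar-lima disconnects oscar from lima — these are bridges.

kilo-papa, lima-oscar, nova-oscar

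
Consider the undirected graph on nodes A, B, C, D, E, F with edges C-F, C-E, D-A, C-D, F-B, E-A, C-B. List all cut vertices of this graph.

Removing C increases the component count from 1 to 2, so C is a cut vertex.
By contrast removing E leaves 1 component; it is not a cut vertex. No other vertex is a cut vertex either.

C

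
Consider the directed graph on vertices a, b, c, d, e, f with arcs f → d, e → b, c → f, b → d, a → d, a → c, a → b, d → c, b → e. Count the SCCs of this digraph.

3

{c, d, f} are all mutually reachable — one SCC of size 3.
{b, e} are all mutually reachable — one SCC of size 2.
{a} is an SCC by itself.
That gives 3 strongly connected components.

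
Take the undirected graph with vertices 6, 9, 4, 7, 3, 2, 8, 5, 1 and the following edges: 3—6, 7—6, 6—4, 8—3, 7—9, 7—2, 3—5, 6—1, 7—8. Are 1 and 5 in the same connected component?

Yes

From 1 we can reach 1, 2, 3, 4, 5, 6, 7, 8, 9, which includes 5.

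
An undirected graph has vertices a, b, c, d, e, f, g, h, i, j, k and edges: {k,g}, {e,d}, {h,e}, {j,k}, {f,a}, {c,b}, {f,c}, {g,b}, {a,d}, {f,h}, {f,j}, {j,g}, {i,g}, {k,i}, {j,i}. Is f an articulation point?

Deleting f raises the number of components from 1 to 2, so f is a cut vertex.

Yes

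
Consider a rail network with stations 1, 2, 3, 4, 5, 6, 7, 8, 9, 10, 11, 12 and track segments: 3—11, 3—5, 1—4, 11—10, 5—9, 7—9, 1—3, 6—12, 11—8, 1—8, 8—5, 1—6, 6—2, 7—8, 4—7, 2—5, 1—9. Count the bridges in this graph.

The edges on the cycle 1-4-7-9-5-2-6-1 are not bridges since each lies on that cycle.
But removing 6—12 disconnects 6 from 12; removing 10—11 disconnects 10 from 11 — these are bridges.
That makes 2 bridges.

2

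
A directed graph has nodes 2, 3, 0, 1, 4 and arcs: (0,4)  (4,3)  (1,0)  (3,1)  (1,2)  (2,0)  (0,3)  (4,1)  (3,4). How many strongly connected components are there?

1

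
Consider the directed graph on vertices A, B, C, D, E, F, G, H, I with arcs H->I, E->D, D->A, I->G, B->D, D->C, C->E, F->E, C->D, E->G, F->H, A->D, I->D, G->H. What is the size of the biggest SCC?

7

{A, C, D, E, G, H, I} are all mutually reachable — one SCC of size 7.
{B} is an SCC by itself.
{F} is an SCC by itself.
The largest has 7 vertices.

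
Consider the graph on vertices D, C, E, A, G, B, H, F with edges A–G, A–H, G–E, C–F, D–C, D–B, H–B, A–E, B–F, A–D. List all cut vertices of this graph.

Removing A increases the component count from 1 to 2, so A is a cut vertex.
By contrast removing G leaves 1 component; it is not a cut vertex. No other vertex is a cut vertex either.

A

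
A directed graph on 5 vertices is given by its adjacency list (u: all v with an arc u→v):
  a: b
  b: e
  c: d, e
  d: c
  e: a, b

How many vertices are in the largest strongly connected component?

{a, b, e} are all mutually reachable — one SCC of size 3.
{c, d} are all mutually reachable — one SCC of size 2.
The largest has 3 vertices.

3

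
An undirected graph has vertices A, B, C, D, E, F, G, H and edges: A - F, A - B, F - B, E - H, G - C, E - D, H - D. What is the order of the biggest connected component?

Starting from C we can reach C, G. That is one component of size 2.
Starting from A we can reach A, B, F. That is one component of size 3.
Starting from D we can reach D, E, H. That is one component of size 3.
The largest has 3 vertices.

3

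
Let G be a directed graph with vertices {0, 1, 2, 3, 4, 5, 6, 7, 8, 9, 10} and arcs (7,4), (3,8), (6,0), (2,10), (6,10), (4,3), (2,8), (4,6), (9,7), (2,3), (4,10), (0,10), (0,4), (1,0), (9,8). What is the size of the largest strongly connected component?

3

{0, 4, 6} are all mutually reachable — one SCC of size 3.
{8} is an SCC by itself.
{2} is an SCC by itself.
{1} is an SCC by itself.
{3} is an SCC by itself.
(and 4 more singleton SCCs)
The largest has 3 vertices.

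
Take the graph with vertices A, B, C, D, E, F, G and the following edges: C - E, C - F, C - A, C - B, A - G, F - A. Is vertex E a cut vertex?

No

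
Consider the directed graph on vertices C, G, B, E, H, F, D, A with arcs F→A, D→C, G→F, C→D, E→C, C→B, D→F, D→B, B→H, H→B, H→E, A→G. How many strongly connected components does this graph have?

2

{B, C, D, E, H} are all mutually reachable — one SCC of size 5.
{A, F, G} are all mutually reachable — one SCC of size 3.
That gives 2 strongly connected components.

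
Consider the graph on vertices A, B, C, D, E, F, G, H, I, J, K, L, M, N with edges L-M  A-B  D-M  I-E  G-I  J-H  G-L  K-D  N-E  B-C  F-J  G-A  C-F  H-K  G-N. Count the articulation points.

Removing G increases the component count from 1 to 2, so G is a cut vertex.
By contrast removing A leaves 1 component; it is not a cut vertex. No other vertex is a cut vertex either.

1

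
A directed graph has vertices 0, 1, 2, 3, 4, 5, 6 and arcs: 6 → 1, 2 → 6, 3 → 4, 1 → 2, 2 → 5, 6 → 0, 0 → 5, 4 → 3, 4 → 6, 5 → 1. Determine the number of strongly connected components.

{0, 1, 2, 5, 6} are all mutually reachable — one SCC of size 5.
{3, 4} are all mutually reachable — one SCC of size 2.
That gives 2 strongly connected components.

2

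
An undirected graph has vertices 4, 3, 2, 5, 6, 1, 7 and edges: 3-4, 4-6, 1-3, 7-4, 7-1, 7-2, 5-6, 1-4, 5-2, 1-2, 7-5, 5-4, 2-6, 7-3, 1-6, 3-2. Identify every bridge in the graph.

none

The edges on the cycle 7-5-2-1-7 are not bridges since each lies on that cycle.
Every edge lies on some cycle, so there are no bridges.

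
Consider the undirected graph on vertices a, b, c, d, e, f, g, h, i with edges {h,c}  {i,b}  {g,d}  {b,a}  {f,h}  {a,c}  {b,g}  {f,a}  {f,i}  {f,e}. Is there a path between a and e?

Yes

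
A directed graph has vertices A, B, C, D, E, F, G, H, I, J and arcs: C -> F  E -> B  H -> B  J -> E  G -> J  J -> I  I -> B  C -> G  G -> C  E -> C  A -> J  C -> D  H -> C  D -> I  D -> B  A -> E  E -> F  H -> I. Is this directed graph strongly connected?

No

There is no directed path from H to A, so the graph is not strongly connected.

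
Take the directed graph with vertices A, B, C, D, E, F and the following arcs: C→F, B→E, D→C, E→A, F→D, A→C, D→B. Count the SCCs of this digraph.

1

{A, B, C, D, E, F} are all mutually reachable — one SCC of size 6.
That gives 1 strongly connected component.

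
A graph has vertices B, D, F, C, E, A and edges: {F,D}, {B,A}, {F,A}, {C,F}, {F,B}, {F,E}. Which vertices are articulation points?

F

Removing F increases the component count from 1 to 4, so F is a cut vertex.
By contrast removing C leaves 1 component; it is not a cut vertex. No other vertex is a cut vertex either.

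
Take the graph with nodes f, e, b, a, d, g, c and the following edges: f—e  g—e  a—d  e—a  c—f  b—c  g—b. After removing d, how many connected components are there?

1

With d gone, the remaining components are: {a, b, c, e, f, g}.
That is 1 component.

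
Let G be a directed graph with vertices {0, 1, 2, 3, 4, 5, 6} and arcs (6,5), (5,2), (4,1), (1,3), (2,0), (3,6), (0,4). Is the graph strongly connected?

From 6 we can reach every vertex (0, 1, 2, 3, 4, 5, 6), and every vertex can reach 6 (0, 1, 2, 3, 4, 5, 6). So the whole graph is one strongly connected component.

Yes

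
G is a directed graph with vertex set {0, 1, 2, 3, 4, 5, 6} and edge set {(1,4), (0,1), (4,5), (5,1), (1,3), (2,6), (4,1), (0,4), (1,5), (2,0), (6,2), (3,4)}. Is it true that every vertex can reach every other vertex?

There is no directed path from 3 to 0, so the graph is not strongly connected.

No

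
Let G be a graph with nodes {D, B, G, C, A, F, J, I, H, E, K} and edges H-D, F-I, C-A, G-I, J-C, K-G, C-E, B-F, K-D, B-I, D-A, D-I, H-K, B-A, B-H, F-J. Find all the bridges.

The edges on the cycle B-F-J-C-A-B are not bridges since each lies on that cycle.
But removing C-E disconnects C from E — this is a bridge.

C-E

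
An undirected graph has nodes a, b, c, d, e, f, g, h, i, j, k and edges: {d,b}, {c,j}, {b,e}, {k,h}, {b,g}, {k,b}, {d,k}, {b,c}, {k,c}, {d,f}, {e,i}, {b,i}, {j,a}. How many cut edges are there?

5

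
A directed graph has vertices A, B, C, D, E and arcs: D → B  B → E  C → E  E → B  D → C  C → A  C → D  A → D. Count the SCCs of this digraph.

2

{A, C, D} are all mutually reachable — one SCC of size 3.
{B, E} are all mutually reachable — one SCC of size 2.
That gives 2 strongly connected components.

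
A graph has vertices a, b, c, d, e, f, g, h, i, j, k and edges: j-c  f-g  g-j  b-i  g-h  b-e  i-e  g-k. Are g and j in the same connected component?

Yes

From g we can reach c, f, g, h, j, k, which includes j.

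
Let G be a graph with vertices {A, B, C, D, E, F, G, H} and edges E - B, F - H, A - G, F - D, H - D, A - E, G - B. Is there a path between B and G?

Yes

From B we can reach A, B, E, G, which includes G.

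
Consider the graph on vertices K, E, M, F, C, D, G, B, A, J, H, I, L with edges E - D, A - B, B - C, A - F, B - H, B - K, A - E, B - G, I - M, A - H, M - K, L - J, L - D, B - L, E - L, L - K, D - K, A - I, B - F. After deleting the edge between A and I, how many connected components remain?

1

A and I are still connected via A-B-K-M-I, so the component count stays at 1.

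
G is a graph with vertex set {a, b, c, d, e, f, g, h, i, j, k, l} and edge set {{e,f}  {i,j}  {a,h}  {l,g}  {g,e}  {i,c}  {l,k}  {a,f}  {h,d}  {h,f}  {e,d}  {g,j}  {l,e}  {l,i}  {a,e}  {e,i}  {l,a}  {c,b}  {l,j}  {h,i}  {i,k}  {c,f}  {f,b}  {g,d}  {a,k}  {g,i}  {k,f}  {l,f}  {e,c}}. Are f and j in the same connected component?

Yes

From f we can reach a, b, c, d, e, f, g, h, i, j, k, l, which includes j.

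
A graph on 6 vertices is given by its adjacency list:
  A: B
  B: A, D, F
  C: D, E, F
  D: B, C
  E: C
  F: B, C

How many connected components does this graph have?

1

Starting from A we can reach A, B, C, D, E, F. That is one component of size 6.
Total: 1 component.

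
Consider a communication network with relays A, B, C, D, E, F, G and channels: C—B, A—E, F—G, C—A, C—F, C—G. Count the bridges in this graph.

3

The edges on the cycle C-F-G-C are not bridges since each lies on that cycle.
But removing A—E disconnects A from E; removing C—B disconnects C from B; removing C—A disconnects C from A — these are bridges.
That makes 3 bridges.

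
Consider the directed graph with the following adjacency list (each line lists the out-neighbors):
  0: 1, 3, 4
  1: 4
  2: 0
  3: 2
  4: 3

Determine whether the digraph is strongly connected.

From 2 we can reach every vertex (0, 1, 2, 3, 4), and every vertex can reach 2 (0, 1, 2, 3, 4). So the whole graph is one strongly connected component.

Yes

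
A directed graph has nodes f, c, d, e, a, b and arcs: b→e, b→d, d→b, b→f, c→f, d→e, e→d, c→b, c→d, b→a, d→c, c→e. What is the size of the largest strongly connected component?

{b, c, d, e} are all mutually reachable — one SCC of size 4.
{a} is an SCC by itself.
{f} is an SCC by itself.
The largest has 4 vertices.

4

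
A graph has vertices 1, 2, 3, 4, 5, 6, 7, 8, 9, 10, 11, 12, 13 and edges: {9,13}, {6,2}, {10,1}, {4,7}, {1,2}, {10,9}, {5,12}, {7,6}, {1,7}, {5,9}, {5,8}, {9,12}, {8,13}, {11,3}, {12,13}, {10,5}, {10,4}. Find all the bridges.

The edges on the cycle 5-8-13-12-5 are not bridges since each lies on that cycle.
But removing 11–3 disconnects 11 from 3 — this is a bridge.

11-3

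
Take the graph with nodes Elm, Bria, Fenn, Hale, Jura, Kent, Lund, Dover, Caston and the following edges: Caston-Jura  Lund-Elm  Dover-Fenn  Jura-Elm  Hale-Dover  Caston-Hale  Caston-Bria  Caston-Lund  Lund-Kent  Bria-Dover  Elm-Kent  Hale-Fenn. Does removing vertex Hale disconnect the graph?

No

Deleting Hale leaves 1 component (was 1) (its neighbors Fenn, Dover, Caston remain connected to each other), so Hale is not a cut vertex.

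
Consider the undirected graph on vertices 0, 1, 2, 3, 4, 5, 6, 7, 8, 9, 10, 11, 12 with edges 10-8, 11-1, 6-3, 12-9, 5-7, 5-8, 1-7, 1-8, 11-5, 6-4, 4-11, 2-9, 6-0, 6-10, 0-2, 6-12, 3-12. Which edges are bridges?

The edges on the cycle 11-5-7-1-11 are not bridges since each lies on that cycle.
Every edge lies on some cycle, so there are no bridges.

none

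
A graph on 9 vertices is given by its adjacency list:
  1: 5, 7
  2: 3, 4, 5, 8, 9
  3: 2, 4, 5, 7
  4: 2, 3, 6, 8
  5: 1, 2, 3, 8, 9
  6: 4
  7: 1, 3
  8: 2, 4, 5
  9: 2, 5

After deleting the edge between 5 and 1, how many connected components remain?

5 and 1 are still connected via 5-3-7-1, so the component count stays at 1.

1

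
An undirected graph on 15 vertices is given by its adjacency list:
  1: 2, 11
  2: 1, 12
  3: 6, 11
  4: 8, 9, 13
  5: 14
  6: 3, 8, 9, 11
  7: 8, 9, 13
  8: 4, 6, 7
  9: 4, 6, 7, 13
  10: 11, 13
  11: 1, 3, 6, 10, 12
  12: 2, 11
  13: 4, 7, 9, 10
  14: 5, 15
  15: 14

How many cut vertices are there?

Removing 11 increases the component count from 2 to 3, so 11 is a cut vertex.
Removing 14 increases the component count from 2 to 3, so 14 is a cut vertex.
By contrast removing 15 leaves 2 components; it is not a cut vertex. No other vertex is a cut vertex either.

2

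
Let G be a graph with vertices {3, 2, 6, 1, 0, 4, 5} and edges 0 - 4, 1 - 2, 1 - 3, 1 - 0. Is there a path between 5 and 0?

The component containing 5 is {5}, and 0 is not in it.

No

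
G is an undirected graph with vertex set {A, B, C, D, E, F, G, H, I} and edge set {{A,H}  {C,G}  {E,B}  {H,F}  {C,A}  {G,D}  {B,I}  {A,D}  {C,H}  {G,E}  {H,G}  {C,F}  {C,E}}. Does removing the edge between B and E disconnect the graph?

Removing B—E leaves no path between B and E: the component count goes from 1 to 2. So it is a bridge.

Yes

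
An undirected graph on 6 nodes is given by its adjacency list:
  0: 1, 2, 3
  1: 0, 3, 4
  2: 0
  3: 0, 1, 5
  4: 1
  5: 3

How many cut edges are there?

3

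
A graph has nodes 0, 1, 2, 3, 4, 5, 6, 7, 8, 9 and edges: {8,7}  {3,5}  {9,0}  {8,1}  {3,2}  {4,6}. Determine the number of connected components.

Starting from 0 we can reach 0, 9. That is one component of size 2.
Starting from 4 we can reach 4, 6. That is one component of size 2.
Starting from 2 we can reach 2, 3, 5. That is one component of size 3.
Starting from 1 we can reach 1, 7, 8. That is one component of size 3.
Total: 4 components.

4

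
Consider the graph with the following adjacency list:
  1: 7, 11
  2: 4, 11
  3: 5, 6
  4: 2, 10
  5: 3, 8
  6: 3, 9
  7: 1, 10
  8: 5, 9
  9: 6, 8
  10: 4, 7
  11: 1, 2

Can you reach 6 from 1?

No

The component containing 1 is {1, 2, 4, 7, 10, 11}, and 6 is not in it.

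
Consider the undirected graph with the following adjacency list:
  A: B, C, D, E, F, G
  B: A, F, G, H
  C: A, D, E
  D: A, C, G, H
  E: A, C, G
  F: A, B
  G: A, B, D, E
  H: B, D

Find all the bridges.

The edges on the cycle C-D-G-B-F-A-C are not bridges since each lies on that cycle.
Every edge lies on some cycle, so there are no bridges.

none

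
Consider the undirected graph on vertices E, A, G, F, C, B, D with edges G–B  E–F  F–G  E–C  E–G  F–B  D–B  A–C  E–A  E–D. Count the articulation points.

Removing E increases the component count from 1 to 2, so E is a cut vertex.
By contrast removing G leaves 1 component; it is not a cut vertex. No other vertex is a cut vertex either.

1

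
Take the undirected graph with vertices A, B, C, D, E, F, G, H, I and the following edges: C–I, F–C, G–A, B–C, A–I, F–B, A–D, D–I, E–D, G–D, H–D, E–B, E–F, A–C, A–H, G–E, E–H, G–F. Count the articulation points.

Removing F, for instance, still leaves 1 component. No single vertex removal increases the component count — the graph has no articulation points.

0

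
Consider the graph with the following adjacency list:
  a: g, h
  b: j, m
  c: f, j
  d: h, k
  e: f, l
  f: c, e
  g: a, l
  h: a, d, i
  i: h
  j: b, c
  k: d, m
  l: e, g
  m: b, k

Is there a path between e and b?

Yes

From e we can reach a, b, c, d, e, f, g, h, i, j, k, l, m, which includes b.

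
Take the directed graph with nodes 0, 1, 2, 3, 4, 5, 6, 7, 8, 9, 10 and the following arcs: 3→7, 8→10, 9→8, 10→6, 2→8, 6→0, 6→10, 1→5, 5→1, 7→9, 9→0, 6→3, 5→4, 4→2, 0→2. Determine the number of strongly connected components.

3

{0, 2, 3, 6, 7, 8, 9, 10} are all mutually reachable — one SCC of size 8.
{1, 5} are all mutually reachable — one SCC of size 2.
{4} is an SCC by itself.
That gives 3 strongly connected components.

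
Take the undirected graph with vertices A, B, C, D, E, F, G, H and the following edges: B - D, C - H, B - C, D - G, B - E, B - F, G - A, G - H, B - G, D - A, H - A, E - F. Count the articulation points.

Removing B increases the component count from 1 to 2, so B is a cut vertex.
By contrast removing H leaves 1 component; it is not a cut vertex. No other vertex is a cut vertex either.

1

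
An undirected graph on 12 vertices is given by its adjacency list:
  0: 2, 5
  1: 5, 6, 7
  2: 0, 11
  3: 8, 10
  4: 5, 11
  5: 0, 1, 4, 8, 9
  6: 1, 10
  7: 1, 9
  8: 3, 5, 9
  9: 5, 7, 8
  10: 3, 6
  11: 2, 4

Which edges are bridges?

The edges on the cycle 5-9-7-1-5 are not bridges since each lies on that cycle.
Every edge lies on some cycle, so there are no bridges.

none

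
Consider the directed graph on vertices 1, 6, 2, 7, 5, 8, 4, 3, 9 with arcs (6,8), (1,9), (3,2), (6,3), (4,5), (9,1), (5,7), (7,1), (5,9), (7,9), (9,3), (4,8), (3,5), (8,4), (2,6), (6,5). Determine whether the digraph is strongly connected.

From 8 we can reach every vertex (1, 2, 3, 4, 5, 6, 7, 8, 9), and every vertex can reach 8 (1, 2, 3, 4, 5, 6, 7, 8, 9). So the whole graph is one strongly connected component.

Yes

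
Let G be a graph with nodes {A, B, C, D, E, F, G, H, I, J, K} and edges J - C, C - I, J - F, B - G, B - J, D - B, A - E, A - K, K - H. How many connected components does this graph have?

Starting from A we can reach A, E, H, K. That is one component of size 4.
Starting from B we can reach B, C, D, F, G, I, J. That is one component of size 7.
Total: 2 components.

2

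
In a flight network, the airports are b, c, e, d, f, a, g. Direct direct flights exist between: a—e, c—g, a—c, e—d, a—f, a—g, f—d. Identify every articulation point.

Removing a increases the component count from 2 to 3, so a is a cut vertex.
By contrast removing d leaves 2 components; it is not a cut vertex. No other vertex is a cut vertex either.

a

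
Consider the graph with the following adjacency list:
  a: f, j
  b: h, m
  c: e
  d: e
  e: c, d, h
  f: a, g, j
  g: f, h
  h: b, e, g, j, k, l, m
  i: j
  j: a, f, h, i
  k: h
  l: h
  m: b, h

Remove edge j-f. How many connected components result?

j and f are still connected via j-a-f, so the component count stays at 1.

1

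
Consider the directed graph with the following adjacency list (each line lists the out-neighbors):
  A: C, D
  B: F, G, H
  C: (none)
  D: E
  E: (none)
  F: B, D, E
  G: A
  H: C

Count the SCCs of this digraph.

7

{B, F} are all mutually reachable — one SCC of size 2.
{A} is an SCC by itself.
{E} is an SCC by itself.
{D} is an SCC by itself.
{C} is an SCC by itself.
(and 2 more singleton SCCs)
That gives 7 strongly connected components.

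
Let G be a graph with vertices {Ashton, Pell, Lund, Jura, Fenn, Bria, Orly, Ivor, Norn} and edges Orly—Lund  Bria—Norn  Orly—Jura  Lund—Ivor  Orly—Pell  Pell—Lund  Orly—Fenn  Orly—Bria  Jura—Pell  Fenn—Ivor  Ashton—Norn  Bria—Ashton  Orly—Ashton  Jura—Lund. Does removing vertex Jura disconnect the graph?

Deleting Jura leaves 1 component (was 1) (its neighbors Lund, Orly, Pell remain connected to each other), so Jura is not a cut vertex.

No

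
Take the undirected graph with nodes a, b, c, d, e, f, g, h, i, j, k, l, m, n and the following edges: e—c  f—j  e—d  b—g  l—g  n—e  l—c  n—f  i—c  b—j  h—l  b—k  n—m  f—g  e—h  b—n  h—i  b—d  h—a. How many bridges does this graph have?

3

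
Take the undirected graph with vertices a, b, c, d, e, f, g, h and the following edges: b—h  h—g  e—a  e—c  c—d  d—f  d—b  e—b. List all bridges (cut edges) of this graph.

a-e, b-h, d-f, g-h

The edges on the cycle e-c-d-b-e are not bridges since each lies on that cycle.
But removing b—h disconnects b from h; removing d—f disconnects d from f; removing e—a disconnects e from a; removing h—g disconnects h from g — these are bridges.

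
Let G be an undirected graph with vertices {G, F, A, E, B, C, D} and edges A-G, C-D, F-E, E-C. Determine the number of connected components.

3

B is isolated — a component by itself.
Starting from A we can reach A, G. That is one component of size 2.
Starting from C we can reach C, D, E, F. That is one component of size 4.
Total: 3 components.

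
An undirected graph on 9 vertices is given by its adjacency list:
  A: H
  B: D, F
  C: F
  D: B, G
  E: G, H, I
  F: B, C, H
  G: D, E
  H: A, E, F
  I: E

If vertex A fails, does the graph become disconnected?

Deleting A leaves 1 component (was 1), so A is not a cut vertex.

No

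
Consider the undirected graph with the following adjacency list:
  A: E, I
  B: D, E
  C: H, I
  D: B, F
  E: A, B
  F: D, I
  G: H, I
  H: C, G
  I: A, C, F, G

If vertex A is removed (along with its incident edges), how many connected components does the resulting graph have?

1

With A gone, the remaining components are: {B, C, D, E, F, G, H, I}.
That is 1 component.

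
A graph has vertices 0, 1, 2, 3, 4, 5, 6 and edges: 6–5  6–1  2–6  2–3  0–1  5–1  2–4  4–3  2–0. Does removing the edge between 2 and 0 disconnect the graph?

No

After removing 2–0, the path 2-6-1-0 still connects them, so the edge is not a bridge.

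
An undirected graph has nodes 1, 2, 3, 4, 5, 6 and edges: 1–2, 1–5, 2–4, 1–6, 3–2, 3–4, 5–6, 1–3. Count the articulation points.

1

Removing 1 increases the component count from 1 to 2, so 1 is a cut vertex.
By contrast removing 3 leaves 1 component; it is not a cut vertex. No other vertex is a cut vertex either.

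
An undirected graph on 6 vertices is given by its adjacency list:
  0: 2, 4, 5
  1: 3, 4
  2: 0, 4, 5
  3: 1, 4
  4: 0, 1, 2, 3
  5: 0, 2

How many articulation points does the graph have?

Removing 4 increases the component count from 1 to 2, so 4 is a cut vertex.
By contrast removing 3 leaves 1 component; it is not a cut vertex. No other vertex is a cut vertex either.

1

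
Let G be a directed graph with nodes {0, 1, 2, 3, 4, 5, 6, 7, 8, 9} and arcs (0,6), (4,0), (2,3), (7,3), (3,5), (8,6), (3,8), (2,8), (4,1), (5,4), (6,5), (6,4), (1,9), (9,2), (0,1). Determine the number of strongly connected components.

{0, 1, 2, 3, 4, 5, 6, 8, 9} are all mutually reachable — one SCC of size 9.
{7} is an SCC by itself.
That gives 2 strongly connected components.

2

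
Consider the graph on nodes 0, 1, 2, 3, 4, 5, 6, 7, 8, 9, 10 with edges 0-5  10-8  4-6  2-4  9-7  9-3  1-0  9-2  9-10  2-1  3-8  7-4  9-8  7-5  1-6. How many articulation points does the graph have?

Removing 9 increases the component count from 1 to 2, so 9 is a cut vertex.
By contrast removing 8 leaves 1 component; it is not a cut vertex. No other vertex is a cut vertex either.

1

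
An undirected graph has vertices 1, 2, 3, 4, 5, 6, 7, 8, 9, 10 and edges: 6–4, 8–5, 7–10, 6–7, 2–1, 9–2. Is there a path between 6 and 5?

The component containing 6 is {4, 6, 7, 10}, and 5 is not in it.

No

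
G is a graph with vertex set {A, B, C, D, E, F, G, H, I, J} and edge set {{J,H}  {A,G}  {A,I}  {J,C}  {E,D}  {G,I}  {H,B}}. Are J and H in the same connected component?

Yes

From J we can reach B, C, H, J, which includes H.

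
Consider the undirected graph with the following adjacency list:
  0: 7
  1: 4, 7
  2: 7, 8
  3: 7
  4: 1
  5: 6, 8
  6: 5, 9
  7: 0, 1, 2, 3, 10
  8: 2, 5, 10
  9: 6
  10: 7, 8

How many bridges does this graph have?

7

The edges on the cycle 10-8-2-7-10 are not bridges since each lies on that cycle.
But removing 7-1 disconnects 7 from 1; removing 7-0 disconnects 7 from 0; removing 7-3 disconnects 7 from 3; removing 6-9 disconnects 6 from 9 — these are bridges.
In total 7 edges are bridges.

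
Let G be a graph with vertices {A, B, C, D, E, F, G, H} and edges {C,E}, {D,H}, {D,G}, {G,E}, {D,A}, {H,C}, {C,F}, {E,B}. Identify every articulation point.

C, D, E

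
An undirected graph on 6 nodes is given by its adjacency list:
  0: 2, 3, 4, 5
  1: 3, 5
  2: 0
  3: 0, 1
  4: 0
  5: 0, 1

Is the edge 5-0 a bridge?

No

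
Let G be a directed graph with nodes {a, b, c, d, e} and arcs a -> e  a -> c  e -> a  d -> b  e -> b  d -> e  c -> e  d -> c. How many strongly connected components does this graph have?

{a, c, e} are all mutually reachable — one SCC of size 3.
{b} is an SCC by itself.
{d} is an SCC by itself.
That gives 3 strongly connected components.

3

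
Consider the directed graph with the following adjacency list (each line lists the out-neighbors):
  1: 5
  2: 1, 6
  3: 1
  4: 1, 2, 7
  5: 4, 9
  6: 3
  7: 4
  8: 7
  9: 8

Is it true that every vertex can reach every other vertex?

From 1 we can reach every vertex (1, 2, 3, 4, 5, 6, 7, 8, 9), and every vertex can reach 1 (1, 2, 3, 4, 5, 6, 7, 8, 9). So the whole graph is one strongly connected component.

Yes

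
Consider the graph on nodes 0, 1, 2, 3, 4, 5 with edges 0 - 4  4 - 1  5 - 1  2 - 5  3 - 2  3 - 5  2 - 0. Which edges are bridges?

none

The edges on the cycle 3-2-0-4-1-5-3 are not bridges since each lies on that cycle.
Every edge lies on some cycle, so there are no bridges.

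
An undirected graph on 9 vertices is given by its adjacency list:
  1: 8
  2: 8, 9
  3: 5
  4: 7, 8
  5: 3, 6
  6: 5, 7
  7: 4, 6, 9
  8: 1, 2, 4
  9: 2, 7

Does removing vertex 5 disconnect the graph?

Yes

Deleting 5 raises the number of components from 1 to 2, so 5 is a cut vertex.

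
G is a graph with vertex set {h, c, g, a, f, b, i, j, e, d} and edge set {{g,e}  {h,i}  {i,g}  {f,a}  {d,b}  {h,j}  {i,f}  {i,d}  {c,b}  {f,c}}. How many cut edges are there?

5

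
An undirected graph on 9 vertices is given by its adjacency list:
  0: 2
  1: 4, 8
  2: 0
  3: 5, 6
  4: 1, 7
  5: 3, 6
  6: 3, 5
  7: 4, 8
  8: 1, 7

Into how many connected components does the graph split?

Starting from 0 we can reach 0, 2. That is one component of size 2.
Starting from 3 we can reach 3, 5, 6. That is one component of size 3.
Starting from 1 we can reach 1, 4, 7, 8. That is one component of size 4.
Total: 3 components.

3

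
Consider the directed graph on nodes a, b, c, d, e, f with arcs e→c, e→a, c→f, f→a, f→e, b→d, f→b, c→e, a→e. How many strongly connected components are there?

{a, c, e, f} are all mutually reachable — one SCC of size 4.
{b} is an SCC by itself.
{d} is an SCC by itself.
That gives 3 strongly connected components.

3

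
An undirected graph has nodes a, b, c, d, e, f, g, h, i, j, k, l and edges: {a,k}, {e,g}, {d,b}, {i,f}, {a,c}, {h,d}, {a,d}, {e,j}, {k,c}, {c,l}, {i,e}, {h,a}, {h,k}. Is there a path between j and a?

No

The component containing j is {e, f, g, i, j}, and a is not in it.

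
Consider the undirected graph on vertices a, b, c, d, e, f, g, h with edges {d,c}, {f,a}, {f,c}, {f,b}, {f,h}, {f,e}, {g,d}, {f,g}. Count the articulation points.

1

Removing f increases the component count from 1 to 5, so f is a cut vertex.
By contrast removing b leaves 1 component; it is not a cut vertex. No other vertex is a cut vertex either.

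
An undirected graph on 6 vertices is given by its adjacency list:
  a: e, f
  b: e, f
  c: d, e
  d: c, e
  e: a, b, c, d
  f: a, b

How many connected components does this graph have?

Starting from a we can reach a, b, c, d, e, f. That is one component of size 6.
Total: 1 component.

1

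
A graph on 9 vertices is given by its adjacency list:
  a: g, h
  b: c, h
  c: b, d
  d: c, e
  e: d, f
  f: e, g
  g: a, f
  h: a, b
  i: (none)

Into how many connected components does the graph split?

i is isolated — a component by itself.
Starting from a we can reach a, b, c, d, e, f, g, h. That is one component of size 8.
Total: 2 components.

2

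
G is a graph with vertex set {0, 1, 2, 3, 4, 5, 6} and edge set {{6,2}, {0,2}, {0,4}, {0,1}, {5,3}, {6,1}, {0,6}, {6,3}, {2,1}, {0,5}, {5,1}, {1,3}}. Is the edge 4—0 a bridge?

Yes

Removing 4—0 leaves no path between 4 and 0: the component count goes from 1 to 2. So it is a bridge.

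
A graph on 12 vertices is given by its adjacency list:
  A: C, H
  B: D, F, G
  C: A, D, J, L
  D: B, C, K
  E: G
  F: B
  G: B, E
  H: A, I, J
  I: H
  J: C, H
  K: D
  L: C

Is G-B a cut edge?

Yes

Removing G-B leaves no path between G and B: the component count goes from 1 to 2. So it is a bridge.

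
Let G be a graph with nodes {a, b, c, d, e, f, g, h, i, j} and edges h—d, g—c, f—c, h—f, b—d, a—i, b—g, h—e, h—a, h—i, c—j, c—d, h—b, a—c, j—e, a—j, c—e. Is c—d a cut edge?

After removing c—d, the path c-f-h-d still connects them, so the edge is not a bridge.

No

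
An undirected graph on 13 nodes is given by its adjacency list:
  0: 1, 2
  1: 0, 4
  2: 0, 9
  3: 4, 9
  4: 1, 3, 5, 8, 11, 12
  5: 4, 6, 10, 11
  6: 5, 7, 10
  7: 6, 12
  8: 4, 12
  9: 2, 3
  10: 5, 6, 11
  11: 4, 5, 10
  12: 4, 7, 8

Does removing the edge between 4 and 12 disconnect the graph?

No

After removing 4-12, the path 4-8-12 still connects them, so the edge is not a bridge.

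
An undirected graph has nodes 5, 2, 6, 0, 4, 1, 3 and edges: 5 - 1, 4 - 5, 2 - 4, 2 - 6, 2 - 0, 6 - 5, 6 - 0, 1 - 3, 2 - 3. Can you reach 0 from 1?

From 1 we can reach 0, 1, 2, 3, 4, 5, 6, which includes 0.

Yes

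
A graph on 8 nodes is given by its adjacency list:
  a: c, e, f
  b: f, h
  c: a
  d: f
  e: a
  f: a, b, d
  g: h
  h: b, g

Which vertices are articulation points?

a, b, f, h

Removing a increases the component count from 1 to 3, so a is a cut vertex.
Removing b increases the component count from 1 to 2, so b is a cut vertex.
Removing f increases the component count from 1 to 3, so f is a cut vertex.
Likewise h is a cut vertex.
By contrast removing c leaves 1 component; it is not a cut vertex. No other vertex is a cut vertex either.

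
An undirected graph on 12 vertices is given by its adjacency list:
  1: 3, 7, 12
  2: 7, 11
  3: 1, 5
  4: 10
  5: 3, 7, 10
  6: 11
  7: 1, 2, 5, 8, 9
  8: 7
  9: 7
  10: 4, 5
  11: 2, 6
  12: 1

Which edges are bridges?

The edges on the cycle 3-1-7-5-3 are not bridges since each lies on that cycle.
But removing 11-2 disconnects 11 from 2; removing 7-2 disconnects 7 from 2; removing 10-5 disconnects 10 from 5; removing 7-9 disconnects 7 from 9 — these are bridges.
In total 8 edges are bridges.

1-12, 10-4, 10-5, 11-2, 11-6, 2-7, 7-8, 7-9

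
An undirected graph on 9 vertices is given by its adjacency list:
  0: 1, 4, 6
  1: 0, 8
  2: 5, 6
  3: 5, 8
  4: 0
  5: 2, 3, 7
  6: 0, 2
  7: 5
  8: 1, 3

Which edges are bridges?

The edges on the cycle 3-8-1-0-6-2-5-3 are not bridges since each lies on that cycle.
But removing 4-0 disconnects 4 from 0; removing 5-7 disconnects 5 from 7 — these are bridges.

0-4, 5-7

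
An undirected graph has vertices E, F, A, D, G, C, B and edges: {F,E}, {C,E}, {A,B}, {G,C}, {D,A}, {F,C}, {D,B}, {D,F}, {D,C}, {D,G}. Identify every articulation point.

D

Removing D increases the component count from 1 to 2, so D is a cut vertex.
By contrast removing A leaves 1 component; it is not a cut vertex. No other vertex is a cut vertex either.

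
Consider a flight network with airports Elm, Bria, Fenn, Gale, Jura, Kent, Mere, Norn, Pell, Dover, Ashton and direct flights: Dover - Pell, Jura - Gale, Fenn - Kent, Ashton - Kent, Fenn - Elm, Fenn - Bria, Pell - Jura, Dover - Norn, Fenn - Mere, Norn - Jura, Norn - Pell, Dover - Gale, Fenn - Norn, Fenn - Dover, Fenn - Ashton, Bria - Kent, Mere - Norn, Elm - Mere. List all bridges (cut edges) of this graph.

none

The edges on the cycle Fenn-Bria-Kent-Fenn are not bridges since each lies on that cycle.
Every edge lies on some cycle, so there are no bridges.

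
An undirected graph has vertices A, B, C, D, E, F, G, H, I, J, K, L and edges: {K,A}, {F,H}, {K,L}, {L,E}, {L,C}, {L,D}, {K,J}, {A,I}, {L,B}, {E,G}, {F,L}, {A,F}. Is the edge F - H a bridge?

Yes

Removing F - H leaves no path between F and H: the component count goes from 1 to 2. So it is a bridge.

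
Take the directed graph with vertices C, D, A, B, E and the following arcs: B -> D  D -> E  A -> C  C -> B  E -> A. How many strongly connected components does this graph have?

1

{A, B, C, D, E} are all mutually reachable — one SCC of size 5.
That gives 1 strongly connected component.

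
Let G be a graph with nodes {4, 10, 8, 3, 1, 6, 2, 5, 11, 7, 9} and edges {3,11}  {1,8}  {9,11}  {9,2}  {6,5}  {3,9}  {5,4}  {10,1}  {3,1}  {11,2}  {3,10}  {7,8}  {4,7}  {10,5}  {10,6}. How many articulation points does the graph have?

1

Removing 3 increases the component count from 1 to 2, so 3 is a cut vertex.
By contrast removing 4 leaves 1 component; it is not a cut vertex. No other vertex is a cut vertex either.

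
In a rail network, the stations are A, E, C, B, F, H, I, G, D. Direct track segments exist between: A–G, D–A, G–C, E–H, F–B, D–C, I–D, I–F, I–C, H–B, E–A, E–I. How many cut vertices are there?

0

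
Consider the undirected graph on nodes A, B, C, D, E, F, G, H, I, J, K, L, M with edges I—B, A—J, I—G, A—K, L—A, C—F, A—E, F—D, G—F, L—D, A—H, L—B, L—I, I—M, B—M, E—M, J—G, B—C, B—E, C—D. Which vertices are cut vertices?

Removing A increases the component count from 1 to 3, so A is a cut vertex.
By contrast removing E leaves 1 component; it is not a cut vertex. No other vertex is a cut vertex either.

A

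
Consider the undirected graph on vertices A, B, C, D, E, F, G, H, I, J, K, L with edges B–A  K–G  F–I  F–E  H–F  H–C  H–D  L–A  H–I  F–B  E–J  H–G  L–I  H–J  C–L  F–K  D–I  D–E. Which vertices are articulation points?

none

Removing H, for instance, still leaves 1 component. No single vertex removal increases the component count — the graph has no articulation points.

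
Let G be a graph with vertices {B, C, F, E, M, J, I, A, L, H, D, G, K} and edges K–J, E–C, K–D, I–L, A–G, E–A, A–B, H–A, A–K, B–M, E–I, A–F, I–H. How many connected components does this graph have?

Starting from A we can reach A, B, C, D, E, F, G, H, I, J, K, L, M. That is one component of size 13.
Total: 1 component.

1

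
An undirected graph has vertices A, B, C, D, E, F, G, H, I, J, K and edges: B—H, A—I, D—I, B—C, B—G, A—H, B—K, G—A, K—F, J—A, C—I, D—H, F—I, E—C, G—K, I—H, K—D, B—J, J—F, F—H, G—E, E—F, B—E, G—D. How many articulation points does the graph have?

Removing F, for instance, still leaves 1 component. No single vertex removal increases the component count — the graph has no articulation points.

0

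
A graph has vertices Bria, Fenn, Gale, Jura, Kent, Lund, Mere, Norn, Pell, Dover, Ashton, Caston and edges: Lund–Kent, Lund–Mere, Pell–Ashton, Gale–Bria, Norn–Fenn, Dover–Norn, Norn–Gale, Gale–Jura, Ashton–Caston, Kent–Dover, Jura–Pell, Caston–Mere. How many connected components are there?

1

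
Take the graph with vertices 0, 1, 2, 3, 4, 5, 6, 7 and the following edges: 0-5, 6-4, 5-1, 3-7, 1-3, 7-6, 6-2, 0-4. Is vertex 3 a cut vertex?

No

Deleting 3 leaves 1 component (was 1) (its neighbors 1, 7 remain connected to each other), so 3 is not a cut vertex.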